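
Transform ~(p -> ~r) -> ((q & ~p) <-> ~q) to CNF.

~(p -> ~r) -> ((q & ~p) <-> ~q)
≡ ~~(p -> ~r) | ((q & ~p) <-> ~q)   [eliminate ->]
≡ ~~(~p | ~r) | ((q & ~p) <-> ~q)   [eliminate ->]
≡ ~~(~p | ~r) | (((q & ~p) -> ~q) & (~q -> (q & ~p)))   [eliminate <->]
≡ ~~(~p | ~r) | ((~(q & ~p) | ~q) & (~q -> (q & ~p)))   [eliminate ->]
≡ ~~(~p | ~r) | ((~(q & ~p) | ~q) & (~~q | (q & ~p)))   [eliminate ->]
≡ ~p | ~r | ((~(q & ~p) | ~q) & (~~q | (q & ~p)))   [double negation]
≡ ~p | ~r | ((~q | ~~p | ~q) & (~~q | (q & ~p)))   [De Morgan]
≡ ~p | ~r | ((~q | p | ~q) & (~~q | (q & ~p)))   [double negation]
≡ ~p | ~r | ((~q | p | ~q) & (q | (q & ~p)))   [double negation]
≡ (~p | ~r | ~q | p | ~q) & (~p | ~r | q | q) & (~p | ~r | q | ~p)   [distribute | over &]
≡ ~p | ~r | q   [simplify]

~p | ~r | q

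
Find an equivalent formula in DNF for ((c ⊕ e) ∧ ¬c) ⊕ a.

((c ⊕ e) ∧ ¬c) ⊕ a
≡ ((c ⊕ e) ∧ ¬c ∧ ¬a) ∨ (¬((c ⊕ e) ∧ ¬c) ∧ a)   [expand ⊕]
≡ (((c ∧ ¬e) ∨ (¬c ∧ e)) ∧ ¬c ∧ ¬a) ∨ (¬((c ⊕ e) ∧ ¬c) ∧ a)   [expand ⊕]
≡ (((c ∧ ¬e) ∨ (¬c ∧ e)) ∧ ¬c ∧ ¬a) ∨ (¬(((c ∧ ¬e) ∨ (¬c ∧ e)) ∧ ¬c) ∧ a)   [expand ⊕]
≡ (((c ∧ ¬e) ∨ (¬c ∧ e)) ∧ ¬c ∧ ¬a) ∨ ((¬((c ∧ ¬e) ∨ (¬c ∧ e)) ∨ ¬¬c) ∧ a)   [De Morgan]
≡ (((c ∧ ¬e) ∨ (¬c ∧ e)) ∧ ¬c ∧ ¬a) ∨ (((¬(c ∧ ¬e) ∧ ¬(¬c ∧ e)) ∨ ¬¬c) ∧ a)   [De Morgan]
≡ (((c ∧ ¬e) ∨ (¬c ∧ e)) ∧ ¬c ∧ ¬a) ∨ ((((¬c ∨ ¬¬e) ∧ ¬(¬c ∧ e)) ∨ ¬¬c) ∧ a)   [De Morgan]
≡ (((c ∧ ¬e) ∨ (¬c ∧ e)) ∧ ¬c ∧ ¬a) ∨ ((((¬c ∨ e) ∧ ¬(¬c ∧ e)) ∨ ¬¬c) ∧ a)   [double negation]
≡ (((c ∧ ¬e) ∨ (¬c ∧ e)) ∧ ¬c ∧ ¬a) ∨ ((((¬c ∨ e) ∧ (¬¬c ∨ ¬e)) ∨ ¬¬c) ∧ a)   [De Morgan]
≡ (((c ∧ ¬e) ∨ (¬c ∧ e)) ∧ ¬c ∧ ¬a) ∨ ((((¬c ∨ e) ∧ (c ∨ ¬e)) ∨ ¬¬c) ∧ a)   [double negation]
≡ (((c ∧ ¬e) ∨ (¬c ∧ e)) ∧ ¬c ∧ ¬a) ∨ ((((¬c ∨ e) ∧ (c ∨ ¬e)) ∨ c) ∧ a)   [double negation]
≡ (c ∧ ¬e ∧ ¬c ∧ ¬a) ∨ (¬c ∧ e ∧ ¬c ∧ ¬a) ∨ (¬c ∧ c ∧ a) ∨ (¬c ∧ ¬e ∧ a) ∨ (e ∧ c ∧ a) ∨ (e ∧ ¬e ∧ a) ∨ (c ∧ a)   [distribute ∧ over ∨]
≡ (¬c ∧ e ∧ ¬a) ∨ (¬c ∧ ¬e ∧ a) ∨ (c ∧ a)   [simplify]

(¬c ∧ e ∧ ¬a) ∨ (¬c ∧ ¬e ∧ a) ∨ (c ∧ a)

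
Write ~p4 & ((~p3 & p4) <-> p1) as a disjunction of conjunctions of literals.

~p4 & ~p1

~p4 & ((~p3 & p4) <-> p1)
= ~p4 & ((~p3 & p4) -> p1) & (p1 -> (~p3 & p4))   — eliminate <->
= ~p4 & (~(~p3 & p4) | p1) & (p1 -> (~p3 & p4))   — eliminate ->
= ~p4 & (~(~p3 & p4) | p1) & (~p1 | (~p3 & p4))   — eliminate ->
= ~p4 & (~~p3 | ~p4 | p1) & (~p1 | (~p3 & p4))   — De Morgan
= ~p4 & (p3 | ~p4 | p1) & (~p1 | (~p3 & p4))   — double negation
= (~p4 & p3 & ~p1) | (~p4 & p3 & ~p3 & p4) | (~p4 & ~p4 & ~p1) | (~p4 & ~p4 & ~p3 & p4) | (~p4 & p1 & ~p1) | (~p4 & p1 & ~p3 & p4)   — distribute & over |
= ~p4 & ~p1   — simplify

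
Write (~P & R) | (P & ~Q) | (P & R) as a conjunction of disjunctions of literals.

(R | P) & (R | ~Q)

(~P & R) | (P & ~Q) | (P & R)
⇔ (~P | P | P) & (~P | P | R) & (~P | ~Q | P) & (~P | ~Q | R) & (R | P | P) & (R | P | R) & (R | ~Q | P) & (R | ~Q | R)   [distribute | over &]
⇔ (R | P) & (R | ~Q)   [simplify]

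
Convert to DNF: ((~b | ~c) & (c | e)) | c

(~b & e) | (~c & e) | c

((~b | ~c) & (c | e)) | c
≡ (~b & c) | (~b & e) | (~c & c) | (~c & e) | c   [distribute & over |]
≡ (~b & e) | (~c & e) | c   [simplify]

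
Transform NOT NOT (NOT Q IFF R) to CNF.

(Q OR R) AND (NOT R OR NOT Q)

NOT NOT (NOT Q IFF R)
= NOT NOT ((NOT Q IMPLIES R) AND (R IMPLIES NOT Q))   — eliminate IFF
= NOT NOT ((NOT NOT Q OR R) AND (R IMPLIES NOT Q))   — eliminate IMPLIES
= NOT NOT ((NOT NOT Q OR R) AND (NOT R OR NOT Q))   — eliminate IMPLIES
= (NOT NOT Q OR R) AND (NOT R OR NOT Q)   — double negation
= (Q OR R) AND (NOT R OR NOT Q)   — double negation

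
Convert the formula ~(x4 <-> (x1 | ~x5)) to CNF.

(x4 | x1 | ~x5) & (~x1 | ~x4) & (x5 | ~x4)

~(x4 <-> (x1 | ~x5))
≡ ~((x4 -> (x1 | ~x5)) & ((x1 | ~x5) -> x4))   [eliminate <->]
≡ ~((~x4 | x1 | ~x5) & ((x1 | ~x5) -> x4))   [eliminate ->]
≡ ~((~x4 | x1 | ~x5) & (~(x1 | ~x5) | x4))   [eliminate ->]
≡ ~(~x4 | x1 | ~x5) | ~(~(x1 | ~x5) | x4)   [De Morgan]
≡ (~~x4 & ~x1 & ~~x5) | ~(~(x1 | ~x5) | x4)   [De Morgan]
≡ (x4 & ~x1 & ~~x5) | ~(~(x1 | ~x5) | x4)   [double negation]
≡ (x4 & ~x1 & x5) | ~(~(x1 | ~x5) | x4)   [double negation]
≡ (x4 & ~x1 & x5) | (~~(x1 | ~x5) & ~x4)   [De Morgan]
≡ (x4 & ~x1 & x5) | ((x1 | ~x5) & ~x4)   [double negation]
≡ (x4 | x1 | ~x5) & (x4 | ~x4) & (~x1 | x1 | ~x5) & (~x1 | ~x4) & (x5 | x1 | ~x5) & (x5 | ~x4)   [distribute | over &]
≡ (x4 | x1 | ~x5) & (~x1 | ~x4) & (x5 | ~x4)   [simplify]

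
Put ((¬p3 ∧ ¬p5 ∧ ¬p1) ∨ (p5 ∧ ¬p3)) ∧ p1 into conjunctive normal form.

((¬p3 ∧ ¬p5 ∧ ¬p1) ∨ (p5 ∧ ¬p3)) ∧ p1
≡ (¬p3 ∨ p5) ∧ (¬p3 ∨ ¬p3) ∧ (¬p5 ∨ p5) ∧ (¬p5 ∨ ¬p3) ∧ (¬p1 ∨ p5) ∧ (¬p1 ∨ ¬p3) ∧ p1   (distribute ∨ over ∧)
≡ ¬p3 ∧ (¬p1 ∨ p5) ∧ p1   (simplify)

¬p3 ∧ (¬p1 ∨ p5) ∧ p1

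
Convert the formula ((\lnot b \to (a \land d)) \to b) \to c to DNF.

(a \land d \land \lnot b) \lor c

((\lnot b \to (a \land d)) \to b) \to c
≡ \lnot ((\lnot b \to (a \land d)) \to b) \lor c   [eliminate \to]
≡ \lnot (\lnot (\lnot b \to (a \land d)) \lor b) \lor c   [eliminate \to]
≡ \lnot (\lnot (\lnot \lnot b \lor (a \land d)) \lor b) \lor c   [eliminate \to]
≡ (\lnot \lnot (\lnot \lnot b \lor (a \land d)) \land \lnot b) \lor c   [De Morgan]
≡ ((\lnot \lnot b \lor (a \land d)) \land \lnot b) \lor c   [double negation]
≡ ((b \lor (a \land d)) \land \lnot b) \lor c   [double negation]
≡ (b \land \lnot b) \lor (a \land d \land \lnot b) \lor c   [distribute \land over \lor]
≡ (a \land d \land \lnot b) \lor c   [simplify]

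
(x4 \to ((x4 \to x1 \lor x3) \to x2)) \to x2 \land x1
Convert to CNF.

(x4 \to ((x4 \to x1 \lor x3) \to x2)) \to x2 \land x1
≡ \lnot (x4 \to ((x4 \to x1 \lor x3) \to x2)) \lor x2 \land x1   — eliminate \to
≡ \lnot (\lnot x4 \lor ((x4 \to x1 \lor x3) \to x2)) \lor x2 \land x1   — eliminate \to
≡ \lnot (\lnot x4 \lor \lnot (x4 \to x1 \lor x3) \lor x2) \lor x2 \land x1   — eliminate \to
≡ \lnot (\lnot x4 \lor \lnot (\lnot x4 \lor x1 \lor x3) \lor x2) \lor x2 \land x1   — eliminate \to
≡ \lnot \lnot x4 \land \lnot \lnot (\lnot x4 \lor x1 \lor x3) \land \lnot x2 \lor x2 \land x1   — De Morgan
≡ x4 \land \lnot \lnot (\lnot x4 \lor x1 \lor x3) \land \lnot x2 \lor x2 \land x1   — double negation
≡ x4 \land (\lnot x4 \lor x1 \lor x3) \land \lnot x2 \lor x2 \land x1   — double negation
≡ (x4 \lor x2) \land (x4 \lor x1) \land (\lnot x4 \lor x1 \lor x3 \lor x2) \land (\lnot x4 \lor x1 \lor x3 \lor x1) \land (\lnot x2 \lor x2) \land (\lnot x2 \lor x1)   — distribute \lor over \land
≡ (x4 \lor x2) \land (x4 \lor x1) \land (\lnot x4 \lor x1 \lor x3) \land (\lnot x2 \lor x1)   — simplify

(x4 \lor x2) \land (x4 \lor x1) \land (\lnot x4 \lor x1 \lor x3) \land (\lnot x2 \lor x1)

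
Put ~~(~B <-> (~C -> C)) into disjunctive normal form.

~~(~B <-> (~C -> C))
⇔ ~~((~B -> (~C -> C)) & ((~C -> C) -> ~B))   (eliminate <->)
⇔ ~~((~~B | (~C -> C)) & ((~C -> C) -> ~B))   (eliminate ->)
⇔ ~~((~~B | ~~C | C) & ((~C -> C) -> ~B))   (eliminate ->)
⇔ ~~((~~B | ~~C | C) & (~(~C -> C) | ~B))   (eliminate ->)
⇔ ~~((~~B | ~~C | C) & (~(~~C | C) | ~B))   (eliminate ->)
⇔ (~~B | ~~C | C) & (~(~~C | C) | ~B)   (double negation)
⇔ (B | ~~C | C) & (~(~~C | C) | ~B)   (double negation)
⇔ (B | C | C) & (~(~~C | C) | ~B)   (double negation)
⇔ (B | C | C) & ((~~~C & ~C) | ~B)   (De Morgan)
⇔ (B | C | C) & ((~C & ~C) | ~B)   (double negation)
⇔ (B & ~C & ~C) | (B & ~B) | (C & ~C & ~C) | (C & ~B) | (C & ~C & ~C) | (C & ~B)   (distribute & over |)
⇔ (B & ~C) | (C & ~B)   (simplify)

(B & ~C) | (C & ~B)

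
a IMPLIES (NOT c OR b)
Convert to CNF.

NOT a OR NOT c OR b

a IMPLIES (NOT c OR b)
≡ NOT a OR NOT c OR b   [eliminate IMPLIES]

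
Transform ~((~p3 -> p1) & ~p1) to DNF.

(~p3 & ~p1) | p1

~((~p3 -> p1) & ~p1)
≡ ~((~~p3 | p1) & ~p1)   — eliminate ->
≡ ~(~~p3 | p1) | ~~p1   — De Morgan
≡ (~~~p3 & ~p1) | ~~p1   — De Morgan
≡ (~p3 & ~p1) | ~~p1   — double negation
≡ (~p3 & ~p1) | p1   — double negation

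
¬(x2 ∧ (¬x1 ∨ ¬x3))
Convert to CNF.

(¬x2 ∨ x1) ∧ (¬x2 ∨ x3)

¬(x2 ∧ (¬x1 ∨ ¬x3))
≡ ¬x2 ∨ ¬(¬x1 ∨ ¬x3)
≡ ¬x2 ∨ ¬¬x1 ∧ ¬¬x3
≡ ¬x2 ∨ x1 ∧ ¬¬x3
≡ ¬x2 ∨ x1 ∧ x3
≡ (¬x2 ∨ x1) ∧ (¬x2 ∨ x3)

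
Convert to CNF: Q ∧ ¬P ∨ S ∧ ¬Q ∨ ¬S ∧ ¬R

(Q ∨ S ∨ ¬R) ∧ (¬P ∨ S ∨ ¬R) ∧ (¬P ∨ ¬Q ∨ ¬S) ∧ (¬P ∨ ¬Q ∨ ¬R)

Q ∧ ¬P ∨ S ∧ ¬Q ∨ ¬S ∧ ¬R
= (Q ∨ S ∨ ¬S) ∧ (Q ∨ S ∨ ¬R) ∧ (Q ∨ ¬Q ∨ ¬S) ∧ (Q ∨ ¬Q ∨ ¬R) ∧ (¬P ∨ S ∨ ¬S) ∧ (¬P ∨ S ∨ ¬R) ∧ (¬P ∨ ¬Q ∨ ¬S) ∧ (¬P ∨ ¬Q ∨ ¬R)   [distribute ∨ over ∧]
= (Q ∨ S ∨ ¬R) ∧ (¬P ∨ S ∨ ¬R) ∧ (¬P ∨ ¬Q ∨ ¬S) ∧ (¬P ∨ ¬Q ∨ ¬R)   [simplify]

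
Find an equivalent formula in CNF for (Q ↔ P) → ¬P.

(Q ↔ P) → ¬P
≡ ¬(Q ↔ P) ∨ ¬P   [eliminate →]
≡ ¬((Q → P) ∧ (P → Q)) ∨ ¬P   [eliminate ↔]
≡ ¬((¬Q ∨ P) ∧ (P → Q)) ∨ ¬P   [eliminate →]
≡ ¬((¬Q ∨ P) ∧ (¬P ∨ Q)) ∨ ¬P   [eliminate →]
≡ ¬(¬Q ∨ P) ∨ ¬(¬P ∨ Q) ∨ ¬P   [De Morgan]
≡ (¬¬Q ∧ ¬P) ∨ ¬(¬P ∨ Q) ∨ ¬P   [De Morgan]
≡ (Q ∧ ¬P) ∨ ¬(¬P ∨ Q) ∨ ¬P   [double negation]
≡ (Q ∧ ¬P) ∨ (¬¬P ∧ ¬Q) ∨ ¬P   [De Morgan]
≡ (Q ∧ ¬P) ∨ (P ∧ ¬Q) ∨ ¬P   [double negation]
≡ (Q ∨ P ∨ ¬P) ∧ (Q ∨ ¬Q ∨ ¬P) ∧ (¬P ∨ P ∨ ¬P) ∧ (¬P ∨ ¬Q ∨ ¬P)   [distribute ∨ over ∧]
≡ ¬P ∨ ¬Q   [simplify]

¬P ∨ ¬Q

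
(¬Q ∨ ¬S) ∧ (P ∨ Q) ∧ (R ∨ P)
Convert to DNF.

(¬Q ∧ P) ∨ (¬S ∧ P) ∨ (¬S ∧ Q ∧ R)

(¬Q ∨ ¬S) ∧ (P ∨ Q) ∧ (R ∨ P)
≡ (¬Q ∧ P ∧ R) ∨ (¬Q ∧ P ∧ P) ∨ (¬Q ∧ Q ∧ R) ∨ (¬Q ∧ Q ∧ P) ∨ (¬S ∧ P ∧ R) ∨ (¬S ∧ P ∧ P) ∨ (¬S ∧ Q ∧ R) ∨ (¬S ∧ Q ∧ P)
≡ (¬Q ∧ P) ∨ (¬S ∧ P) ∨ (¬S ∧ Q ∧ R)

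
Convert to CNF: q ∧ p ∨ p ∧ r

q ∧ p ∨ p ∧ r
≡ (q ∨ p) ∧ (q ∨ r) ∧ (p ∨ p) ∧ (p ∨ r)   [distribute ∨ over ∧]
≡ (q ∨ r) ∧ p   [simplify]

(q ∨ r) ∧ p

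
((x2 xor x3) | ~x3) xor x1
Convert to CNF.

((x2 xor x3) | ~x3) xor x1
≡ ((x2 xor x3) | ~x3 | x1) & ~(((x2 xor x3) | ~x3) & x1)   [expand xor]
≡ (((x2 | x3) & ~(x2 & x3)) | ~x3 | x1) & ~(((x2 xor x3) | ~x3) & x1)   [expand xor]
≡ (((x2 | x3) & ~(x2 & x3)) | ~x3 | x1) & ~((((x2 | x3) & ~(x2 & x3)) | ~x3) & x1)   [expand xor]
≡ (((x2 | x3) & (~x2 | ~x3)) | ~x3 | x1) & ~((((x2 | x3) & ~(x2 & x3)) | ~x3) & x1)   [De Morgan]
≡ (((x2 | x3) & (~x2 | ~x3)) | ~x3 | x1) & (~(((x2 | x3) & ~(x2 & x3)) | ~x3) | ~x1)   [De Morgan]
≡ (((x2 | x3) & (~x2 | ~x3)) | ~x3 | x1) & ((~((x2 | x3) & ~(x2 & x3)) & ~~x3) | ~x1)   [De Morgan]
≡ (((x2 | x3) & (~x2 | ~x3)) | ~x3 | x1) & (((~(x2 | x3) | ~~(x2 & x3)) & ~~x3) | ~x1)   [De Morgan]
≡ (((x2 | x3) & (~x2 | ~x3)) | ~x3 | x1) & ((((~x2 & ~x3) | ~~(x2 & x3)) & ~~x3) | ~x1)   [De Morgan]
≡ (((x2 | x3) & (~x2 | ~x3)) | ~x3 | x1) & ((((~x2 & ~x3) | (x2 & x3)) & ~~x3) | ~x1)   [double negation]
≡ (((x2 | x3) & (~x2 | ~x3)) | ~x3 | x1) & ((((~x2 & ~x3) | (x2 & x3)) & x3) | ~x1)   [double negation]
≡ (x2 | x3 | ~x3 | x1) & (~x2 | ~x3 | ~x3 | x1) & (~x2 | x2 | ~x1) & (~x2 | x3 | ~x1) & (~x3 | x2 | ~x1) & (~x3 | x3 | ~x1) & (x3 | ~x1)   [distribute | over &]
≡ (~x2 | ~x3 | x1) & (~x3 | x2 | ~x1) & (x3 | ~x1)   [simplify]

(~x2 | ~x3 | x1) & (~x3 | x2 | ~x1) & (x3 | ~x1)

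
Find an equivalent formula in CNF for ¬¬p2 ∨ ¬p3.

p2 ∨ ¬p3

¬¬p2 ∨ ¬p3
= p2 ∨ ¬p3   (double negation)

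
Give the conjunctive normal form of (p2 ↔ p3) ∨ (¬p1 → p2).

¬p3 ∨ p2 ∨ p1

(p2 ↔ p3) ∨ (¬p1 → p2)
= ((p2 → p3) ∧ (p3 → p2)) ∨ (¬p1 → p2)
= ((¬p2 ∨ p3) ∧ (p3 → p2)) ∨ (¬p1 → p2)
= ((¬p2 ∨ p3) ∧ (¬p3 ∨ p2)) ∨ (¬p1 → p2)
= ((¬p2 ∨ p3) ∧ (¬p3 ∨ p2)) ∨ ¬¬p1 ∨ p2
= ((¬p2 ∨ p3) ∧ (¬p3 ∨ p2)) ∨ p1 ∨ p2
= (¬p2 ∨ p3 ∨ p1 ∨ p2) ∧ (¬p3 ∨ p2 ∨ p1 ∨ p2)
= ¬p3 ∨ p2 ∨ p1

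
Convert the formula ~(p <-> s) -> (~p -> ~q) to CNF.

~(p <-> s) -> (~p -> ~q)
= ~~(p <-> s) | (~p -> ~q)   — eliminate ->
= ~~((p -> s) & (s -> p)) | (~p -> ~q)   — eliminate <->
= ~~((~p | s) & (s -> p)) | (~p -> ~q)   — eliminate ->
= ~~((~p | s) & (~s | p)) | (~p -> ~q)   — eliminate ->
= ~~((~p | s) & (~s | p)) | ~~p | ~q   — eliminate ->
= ((~p | s) & (~s | p)) | ~~p | ~q   — double negation
= ((~p | s) & (~s | p)) | p | ~q   — double negation
= (~p | s | p | ~q) & (~s | p | p | ~q)   — distribute | over &
= ~s | p | ~q   — simplify

~s | p | ~q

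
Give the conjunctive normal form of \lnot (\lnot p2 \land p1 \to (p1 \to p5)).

\lnot (\lnot p2 \land p1 \to (p1 \to p5))
= \lnot (\lnot (\lnot p2 \land p1) \lor (p1 \to p5))   (eliminate \to)
= \lnot (\lnot (\lnot p2 \land p1) \lor \lnot p1 \lor p5)   (eliminate \to)
= \lnot \lnot (\lnot p2 \land p1) \land \lnot \lnot p1 \land \lnot p5   (De Morgan)
= \lnot p2 \land p1 \land \lnot \lnot p1 \land \lnot p5   (double negation)
= \lnot p2 \land p1 \land p1 \land \lnot p5   (double negation)
= \lnot p2 \land p1 \land \lnot p5   (simplify)

\lnot p2 \land p1 \land \lnot p5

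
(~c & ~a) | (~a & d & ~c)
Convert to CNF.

(~c & ~a) | (~a & d & ~c)
= (~c | ~a) & (~c | d) & (~c | ~c) & (~a | ~a) & (~a | d) & (~a | ~c)   (distribute | over &)
= ~c & ~a   (simplify)

~c & ~a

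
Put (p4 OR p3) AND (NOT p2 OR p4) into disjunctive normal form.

(p4 OR p3) AND (NOT p2 OR p4)
≡ (p4 AND NOT p2) OR (p4 AND p4) OR (p3 AND NOT p2) OR (p3 AND p4)   [distribute AND over OR]
≡ p4 OR (p3 AND NOT p2)   [simplify]

p4 OR (p3 AND NOT p2)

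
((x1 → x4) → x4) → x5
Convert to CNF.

(¬x1 ∨ x4 ∨ x5) ∧ (¬x4 ∨ x5)

((x1 → x4) → x4) → x5
≡ ¬((x1 → x4) → x4) ∨ x5   (eliminate →)
≡ ¬(¬(x1 → x4) ∨ x4) ∨ x5   (eliminate →)
≡ ¬(¬(¬x1 ∨ x4) ∨ x4) ∨ x5   (eliminate →)
≡ (¬¬(¬x1 ∨ x4) ∧ ¬x4) ∨ x5   (De Morgan)
≡ ((¬x1 ∨ x4) ∧ ¬x4) ∨ x5   (double negation)
≡ (¬x1 ∨ x4 ∨ x5) ∧ (¬x4 ∨ x5)   (distribute ∨ over ∧)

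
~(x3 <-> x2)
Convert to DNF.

(x3 & ~x2) | (x2 & ~x3)

~(x3 <-> x2)
≡ ~((x3 -> x2) & (x2 -> x3))   (eliminate <->)
≡ ~((~x3 | x2) & (x2 -> x3))   (eliminate ->)
≡ ~((~x3 | x2) & (~x2 | x3))   (eliminate ->)
≡ ~(~x3 | x2) | ~(~x2 | x3)   (De Morgan)
≡ (~~x3 & ~x2) | ~(~x2 | x3)   (De Morgan)
≡ (x3 & ~x2) | ~(~x2 | x3)   (double negation)
≡ (x3 & ~x2) | (~~x2 & ~x3)   (De Morgan)
≡ (x3 & ~x2) | (x2 & ~x3)   (double negation)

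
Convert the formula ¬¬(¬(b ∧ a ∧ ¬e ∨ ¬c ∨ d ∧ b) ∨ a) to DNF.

¬¬(¬(b ∧ a ∧ ¬e ∨ ¬c ∨ d ∧ b) ∨ a)
≡ ¬(b ∧ a ∧ ¬e ∨ ¬c ∨ d ∧ b) ∨ a   (double negation)
≡ ¬(b ∧ a ∧ ¬e) ∧ ¬¬c ∧ ¬(d ∧ b) ∨ a   (De Morgan)
≡ (¬b ∨ ¬a ∨ ¬¬e) ∧ ¬¬c ∧ ¬(d ∧ b) ∨ a   (De Morgan)
≡ (¬b ∨ ¬a ∨ e) ∧ ¬¬c ∧ ¬(d ∧ b) ∨ a   (double negation)
≡ (¬b ∨ ¬a ∨ e) ∧ c ∧ ¬(d ∧ b) ∨ a   (double negation)
≡ (¬b ∨ ¬a ∨ e) ∧ c ∧ (¬d ∨ ¬b) ∨ a   (De Morgan)
≡ ¬b ∧ c ∧ ¬d ∨ ¬b ∧ c ∧ ¬b ∨ ¬a ∧ c ∧ ¬d ∨ ¬a ∧ c ∧ ¬b ∨ e ∧ c ∧ ¬d ∨ e ∧ c ∧ ¬b ∨ a   (distribute ∧ over ∨)
≡ ¬b ∧ c ∨ ¬a ∧ c ∧ ¬d ∨ e ∧ c ∧ ¬d ∨ a   (simplify)

¬b ∧ c ∨ ¬a ∧ c ∧ ¬d ∨ e ∧ c ∧ ¬d ∨ a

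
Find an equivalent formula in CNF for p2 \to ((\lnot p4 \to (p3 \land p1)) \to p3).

p2 \to ((\lnot p4 \to (p3 \land p1)) \to p3)
≡ \lnot p2 \lor ((\lnot p4 \to (p3 \land p1)) \to p3)   [eliminate \to]
≡ \lnot p2 \lor \lnot (\lnot p4 \to (p3 \land p1)) \lor p3   [eliminate \to]
≡ \lnot p2 \lor \lnot (\lnot \lnot p4 \lor (p3 \land p1)) \lor p3   [eliminate \to]
≡ \lnot p2 \lor (\lnot \lnot \lnot p4 \land \lnot (p3 \land p1)) \lor p3   [De Morgan]
≡ \lnot p2 \lor (\lnot p4 \land \lnot (p3 \land p1)) \lor p3   [double negation]
≡ \lnot p2 \lor (\lnot p4 \land (\lnot p3 \lor \lnot p1)) \lor p3   [De Morgan]
≡ (\lnot p2 \lor \lnot p4 \lor p3) \land (\lnot p2 \lor \lnot p3 \lor \lnot p1 \lor p3)   [distribute \lor over \land]
≡ \lnot p2 \lor \lnot p4 \lor p3   [simplify]

\lnot p2 \lor \lnot p4 \lor p3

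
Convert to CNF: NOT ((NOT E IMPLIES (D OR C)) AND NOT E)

NOT ((NOT E IMPLIES (D OR C)) AND NOT E)
≡ NOT ((NOT NOT E OR D OR C) AND NOT E)   [eliminate IMPLIES]
≡ NOT (NOT NOT E OR D OR C) OR NOT NOT E   [De Morgan]
≡ (NOT NOT NOT E AND NOT D AND NOT C) OR NOT NOT E   [De Morgan]
≡ (NOT E AND NOT D AND NOT C) OR NOT NOT E   [double negation]
≡ (NOT E AND NOT D AND NOT C) OR E   [double negation]
≡ (NOT E OR E) AND (NOT D OR E) AND (NOT C OR E)   [distribute OR over AND]
≡ (NOT D OR E) AND (NOT C OR E)   [simplify]

(NOT D OR E) AND (NOT C OR E)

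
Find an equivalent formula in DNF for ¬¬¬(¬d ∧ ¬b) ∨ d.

¬¬¬(¬d ∧ ¬b) ∨ d
⇔ ¬(¬d ∧ ¬b) ∨ d   — double negation
⇔ ¬¬d ∨ ¬¬b ∨ d   — De Morgan
⇔ d ∨ ¬¬b ∨ d   — double negation
⇔ d ∨ b ∨ d   — double negation
⇔ d ∨ b   — simplify

d ∨ b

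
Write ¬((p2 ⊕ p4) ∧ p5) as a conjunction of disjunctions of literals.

(¬p2 ∨ p4 ∨ ¬p5) ∧ (¬p4 ∨ p2 ∨ ¬p5)

¬((p2 ⊕ p4) ∧ p5)
≡ ¬((p2 ∨ p4) ∧ ¬(p2 ∧ p4) ∧ p5)   (expand ⊕)
≡ ¬(p2 ∨ p4) ∨ ¬¬(p2 ∧ p4) ∨ ¬p5   (De Morgan)
≡ (¬p2 ∧ ¬p4) ∨ ¬¬(p2 ∧ p4) ∨ ¬p5   (De Morgan)
≡ (¬p2 ∧ ¬p4) ∨ (p2 ∧ p4) ∨ ¬p5   (double negation)
≡ (¬p2 ∨ p2 ∨ ¬p5) ∧ (¬p2 ∨ p4 ∨ ¬p5) ∧ (¬p4 ∨ p2 ∨ ¬p5) ∧ (¬p4 ∨ p4 ∨ ¬p5)   (distribute ∨ over ∧)
≡ (¬p2 ∨ p4 ∨ ¬p5) ∧ (¬p4 ∨ p2 ∨ ¬p5)   (simplify)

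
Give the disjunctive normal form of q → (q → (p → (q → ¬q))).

¬q ∨ ¬p

q → (q → (p → (q → ¬q)))
≡ ¬q ∨ (q → (p → (q → ¬q)))   [eliminate →]
≡ ¬q ∨ ¬q ∨ (p → (q → ¬q))   [eliminate →]
≡ ¬q ∨ ¬q ∨ ¬p ∨ (q → ¬q)   [eliminate →]
≡ ¬q ∨ ¬q ∨ ¬p ∨ ¬q ∨ ¬q   [eliminate →]
≡ ¬q ∨ ¬p   [simplify]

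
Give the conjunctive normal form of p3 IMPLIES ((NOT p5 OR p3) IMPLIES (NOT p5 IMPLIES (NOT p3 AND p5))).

p3 IMPLIES ((NOT p5 OR p3) IMPLIES (NOT p5 IMPLIES (NOT p3 AND p5)))
⇔ NOT p3 OR ((NOT p5 OR p3) IMPLIES (NOT p5 IMPLIES (NOT p3 AND p5)))
⇔ NOT p3 OR NOT (NOT p5 OR p3) OR (NOT p5 IMPLIES (NOT p3 AND p5))
⇔ NOT p3 OR NOT (NOT p5 OR p3) OR NOT NOT p5 OR (NOT p3 AND p5)
⇔ NOT p3 OR (NOT NOT p5 AND NOT p3) OR NOT NOT p5 OR (NOT p3 AND p5)
⇔ NOT p3 OR (p5 AND NOT p3) OR NOT NOT p5 OR (NOT p3 AND p5)
⇔ NOT p3 OR (p5 AND NOT p3) OR p5 OR (NOT p3 AND p5)
⇔ (NOT p3 OR p5 OR p5 OR NOT p3) AND (NOT p3 OR p5 OR p5 OR p5) AND (NOT p3 OR NOT p3 OR p5 OR NOT p3) AND (NOT p3 OR NOT p3 OR p5 OR p5)
⇔ NOT p3 OR p5

NOT p3 OR p5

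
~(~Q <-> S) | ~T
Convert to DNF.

~(~Q <-> S) | ~T
≡ ~((~Q -> S) & (S -> ~Q)) | ~T   — eliminate <->
≡ ~((~~Q | S) & (S -> ~Q)) | ~T   — eliminate ->
≡ ~((~~Q | S) & (~S | ~Q)) | ~T   — eliminate ->
≡ ~(~~Q | S) | ~(~S | ~Q) | ~T   — De Morgan
≡ (~~~Q & ~S) | ~(~S | ~Q) | ~T   — De Morgan
≡ (~Q & ~S) | ~(~S | ~Q) | ~T   — double negation
≡ (~Q & ~S) | (~~S & ~~Q) | ~T   — De Morgan
≡ (~Q & ~S) | (S & ~~Q) | ~T   — double negation
≡ (~Q & ~S) | (S & Q) | ~T   — double negation

(~Q & ~S) | (S & Q) | ~T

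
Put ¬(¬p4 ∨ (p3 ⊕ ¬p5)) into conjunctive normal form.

¬(¬p4 ∨ (p3 ⊕ ¬p5))
= ¬(¬p4 ∨ ((p3 ∨ ¬p5) ∧ ¬(p3 ∧ ¬p5)))   [expand ⊕]
= ¬¬p4 ∧ ¬((p3 ∨ ¬p5) ∧ ¬(p3 ∧ ¬p5))   [De Morgan]
= p4 ∧ ¬((p3 ∨ ¬p5) ∧ ¬(p3 ∧ ¬p5))   [double negation]
= p4 ∧ (¬(p3 ∨ ¬p5) ∨ ¬¬(p3 ∧ ¬p5))   [De Morgan]
= p4 ∧ ((¬p3 ∧ ¬¬p5) ∨ ¬¬(p3 ∧ ¬p5))   [De Morgan]
= p4 ∧ ((¬p3 ∧ p5) ∨ ¬¬(p3 ∧ ¬p5))   [double negation]
= p4 ∧ ((¬p3 ∧ p5) ∨ (p3 ∧ ¬p5))   [double negation]
= p4 ∧ (¬p3 ∨ p3) ∧ (¬p3 ∨ ¬p5) ∧ (p5 ∨ p3) ∧ (p5 ∨ ¬p5)   [distribute ∨ over ∧]
= p4 ∧ (¬p3 ∨ ¬p5) ∧ (p5 ∨ p3)   [simplify]

p4 ∧ (¬p3 ∨ ¬p5) ∧ (p5 ∨ p3)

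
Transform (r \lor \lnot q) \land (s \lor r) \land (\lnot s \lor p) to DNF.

(r \lor \lnot q) \land (s \lor r) \land (\lnot s \lor p)
⇔ (r \land s \land \lnot s) \lor (r \land s \land p) \lor (r \land r \land \lnot s) \lor (r \land r \land p) \lor (\lnot q \land s \land \lnot s) \lor (\lnot q \land s \land p) \lor (\lnot q \land r \land \lnot s) \lor (\lnot q \land r \land p)   — distribute \land over \lor
⇔ (r \land \lnot s) \lor (r \land p) \lor (\lnot q \land s \land p)   — simplify

(r \land \lnot s) \lor (r \land p) \lor (\lnot q \land s \land p)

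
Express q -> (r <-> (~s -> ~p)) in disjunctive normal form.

q -> (r <-> (~s -> ~p))
= ~q | (r <-> (~s -> ~p))   (eliminate ->)
= ~q | ((r -> (~s -> ~p)) & ((~s -> ~p) -> r))   (eliminate <->)
= ~q | ((~r | (~s -> ~p)) & ((~s -> ~p) -> r))   (eliminate ->)
= ~q | ((~r | ~~s | ~p) & ((~s -> ~p) -> r))   (eliminate ->)
= ~q | ((~r | ~~s | ~p) & (~(~s -> ~p) | r))   (eliminate ->)
= ~q | ((~r | ~~s | ~p) & (~(~~s | ~p) | r))   (eliminate ->)
= ~q | ((~r | s | ~p) & (~(~~s | ~p) | r))   (double negation)
= ~q | ((~r | s | ~p) & ((~~~s & ~~p) | r))   (De Morgan)
= ~q | ((~r | s | ~p) & ((~s & ~~p) | r))   (double negation)
= ~q | ((~r | s | ~p) & ((~s & p) | r))   (double negation)
= ~q | (~r & ~s & p) | (~r & r) | (s & ~s & p) | (s & r) | (~p & ~s & p) | (~p & r)   (distribute & over |)
= ~q | (~r & ~s & p) | (s & r) | (~p & r)   (simplify)

~q | (~r & ~s & p) | (s & r) | (~p & r)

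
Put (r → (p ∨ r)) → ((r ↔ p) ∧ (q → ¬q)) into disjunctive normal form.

(¬r ∧ ¬p ∧ ¬q) ∨ (p ∧ r ∧ ¬q)

(r → (p ∨ r)) → ((r ↔ p) ∧ (q → ¬q))
= ¬(r → (p ∨ r)) ∨ ((r ↔ p) ∧ (q → ¬q))   (eliminate →)
= ¬(¬r ∨ p ∨ r) ∨ ((r ↔ p) ∧ (q → ¬q))   (eliminate →)
= ¬(¬r ∨ p ∨ r) ∨ ((r → p) ∧ (p → r) ∧ (q → ¬q))   (eliminate ↔)
= ¬(¬r ∨ p ∨ r) ∨ ((¬r ∨ p) ∧ (p → r) ∧ (q → ¬q))   (eliminate →)
= ¬(¬r ∨ p ∨ r) ∨ ((¬r ∨ p) ∧ (¬p ∨ r) ∧ (q → ¬q))   (eliminate →)
= ¬(¬r ∨ p ∨ r) ∨ ((¬r ∨ p) ∧ (¬p ∨ r) ∧ (¬q ∨ ¬q))   (eliminate →)
= (¬¬r ∧ ¬p ∧ ¬r) ∨ ((¬r ∨ p) ∧ (¬p ∨ r) ∧ (¬q ∨ ¬q))   (De Morgan)
= (r ∧ ¬p ∧ ¬r) ∨ ((¬r ∨ p) ∧ (¬p ∨ r) ∧ (¬q ∨ ¬q))   (double negation)
= (r ∧ ¬p ∧ ¬r) ∨ (¬r ∧ ¬p ∧ ¬q) ∨ (¬r ∧ ¬p ∧ ¬q) ∨ (¬r ∧ r ∧ ¬q) ∨ (¬r ∧ r ∧ ¬q) ∨ (p ∧ ¬p ∧ ¬q) ∨ (p ∧ ¬p ∧ ¬q) ∨ (p ∧ r ∧ ¬q) ∨ (p ∧ r ∧ ¬q)   (distribute ∧ over ∨)
= (¬r ∧ ¬p ∧ ¬q) ∨ (p ∧ r ∧ ¬q)   (simplify)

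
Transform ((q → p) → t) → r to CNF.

(¬q ∨ p ∨ r) ∧ (¬t ∨ r)

((q → p) → t) → r
≡ ¬((q → p) → t) ∨ r   — eliminate →
≡ ¬(¬(q → p) ∨ t) ∨ r   — eliminate →
≡ ¬(¬(¬q ∨ p) ∨ t) ∨ r   — eliminate →
≡ (¬¬(¬q ∨ p) ∧ ¬t) ∨ r   — De Morgan
≡ ((¬q ∨ p) ∧ ¬t) ∨ r   — double negation
≡ (¬q ∨ p ∨ r) ∧ (¬t ∨ r)   — distribute ∨ over ∧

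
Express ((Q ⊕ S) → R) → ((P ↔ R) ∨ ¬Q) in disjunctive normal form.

(Q ∧ ¬S ∧ ¬R) ∨ (¬P ∧ ¬R) ∨ (R ∧ P) ∨ ¬Q

((Q ⊕ S) → R) → ((P ↔ R) ∨ ¬Q)
= ¬((Q ⊕ S) → R) ∨ (P ↔ R) ∨ ¬Q   [eliminate →]
= ¬(¬(Q ⊕ S) ∨ R) ∨ (P ↔ R) ∨ ¬Q   [eliminate →]
= ¬(¬((Q ∧ ¬S) ∨ (¬Q ∧ S)) ∨ R) ∨ (P ↔ R) ∨ ¬Q   [expand ⊕]
= ¬(¬((Q ∧ ¬S) ∨ (¬Q ∧ S)) ∨ R) ∨ ((P → R) ∧ (R → P)) ∨ ¬Q   [eliminate ↔]
= ¬(¬((Q ∧ ¬S) ∨ (¬Q ∧ S)) ∨ R) ∨ ((¬P ∨ R) ∧ (R → P)) ∨ ¬Q   [eliminate →]
= ¬(¬((Q ∧ ¬S) ∨ (¬Q ∧ S)) ∨ R) ∨ ((¬P ∨ R) ∧ (¬R ∨ P)) ∨ ¬Q   [eliminate →]
= (¬¬((Q ∧ ¬S) ∨ (¬Q ∧ S)) ∧ ¬R) ∨ ((¬P ∨ R) ∧ (¬R ∨ P)) ∨ ¬Q   [De Morgan]
= (((Q ∧ ¬S) ∨ (¬Q ∧ S)) ∧ ¬R) ∨ ((¬P ∨ R) ∧ (¬R ∨ P)) ∨ ¬Q   [double negation]
= (Q ∧ ¬S ∧ ¬R) ∨ (¬Q ∧ S ∧ ¬R) ∨ (¬P ∧ ¬R) ∨ (¬P ∧ P) ∨ (R ∧ ¬R) ∨ (R ∧ P) ∨ ¬Q   [distribute ∧ over ∨]
= (Q ∧ ¬S ∧ ¬R) ∨ (¬P ∧ ¬R) ∨ (R ∧ P) ∨ ¬Q   [simplify]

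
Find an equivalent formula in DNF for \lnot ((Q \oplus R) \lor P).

\lnot ((Q \oplus R) \lor P)
= \lnot ((Q \land \lnot R) \lor (\lnot Q \land R) \lor P)   (expand \oplus)
= \lnot (Q \land \lnot R) \land \lnot (\lnot Q \land R) \land \lnot P   (De Morgan)
= (\lnot Q \lor \lnot \lnot R) \land \lnot (\lnot Q \land R) \land \lnot P   (De Morgan)
= (\lnot Q \lor R) \land \lnot (\lnot Q \land R) \land \lnot P   (double negation)
= (\lnot Q \lor R) \land (\lnot \lnot Q \lor \lnot R) \land \lnot P   (De Morgan)
= (\lnot Q \lor R) \land (Q \lor \lnot R) \land \lnot P   (double negation)
= (\lnot Q \land Q \land \lnot P) \lor (\lnot Q \land \lnot R \land \lnot P) \lor (R \land Q \land \lnot P) \lor (R \land \lnot R \land \lnot P)   (distribute \land over \lor)
= (\lnot Q \land \lnot R \land \lnot P) \lor (R \land Q \land \lnot P)   (simplify)

(\lnot Q \land \lnot R \land \lnot P) \lor (R \land Q \land \lnot P)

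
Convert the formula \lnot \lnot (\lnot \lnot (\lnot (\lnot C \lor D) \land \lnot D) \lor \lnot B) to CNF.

\lnot \lnot (\lnot \lnot (\lnot (\lnot C \lor D) \land \lnot D) \lor \lnot B)
≡ \lnot \lnot (\lnot (\lnot C \lor D) \land \lnot D) \lor \lnot B   [double negation]
≡ \lnot (\lnot C \lor D) \land \lnot D \lor \lnot B   [double negation]
≡ \lnot \lnot C \land \lnot D \land \lnot D \lor \lnot B   [De Morgan]
≡ C \land \lnot D \land \lnot D \lor \lnot B   [double negation]
≡ (C \lor \lnot B) \land (\lnot D \lor \lnot B) \land (\lnot D \lor \lnot B)   [distribute \lor over \land]
≡ (C \lor \lnot B) \land (\lnot D \lor \lnot B)   [simplify]

(C \lor \lnot B) \land (\lnot D \lor \lnot B)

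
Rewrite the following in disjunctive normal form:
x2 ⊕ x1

x2 ⊕ x1
⇔ (x2 ∧ ¬x1) ∨ (¬x2 ∧ x1)

(x2 ∧ ¬x1) ∨ (¬x2 ∧ x1)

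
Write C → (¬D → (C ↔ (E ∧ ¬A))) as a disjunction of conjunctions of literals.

C → (¬D → (C ↔ (E ∧ ¬A)))
⇔ ¬C ∨ (¬D → (C ↔ (E ∧ ¬A)))   (eliminate →)
⇔ ¬C ∨ ¬¬D ∨ (C ↔ (E ∧ ¬A))   (eliminate →)
⇔ ¬C ∨ ¬¬D ∨ ((C → (E ∧ ¬A)) ∧ ((E ∧ ¬A) → C))   (eliminate ↔)
⇔ ¬C ∨ ¬¬D ∨ ((¬C ∨ (E ∧ ¬A)) ∧ ((E ∧ ¬A) → C))   (eliminate →)
⇔ ¬C ∨ ¬¬D ∨ ((¬C ∨ (E ∧ ¬A)) ∧ (¬(E ∧ ¬A) ∨ C))   (eliminate →)
⇔ ¬C ∨ D ∨ ((¬C ∨ (E ∧ ¬A)) ∧ (¬(E ∧ ¬A) ∨ C))   (double negation)
⇔ ¬C ∨ D ∨ ((¬C ∨ (E ∧ ¬A)) ∧ (¬E ∨ ¬¬A ∨ C))   (De Morgan)
⇔ ¬C ∨ D ∨ ((¬C ∨ (E ∧ ¬A)) ∧ (¬E ∨ A ∨ C))   (double negation)
⇔ ¬C ∨ D ∨ (¬C ∧ ¬E) ∨ (¬C ∧ A) ∨ (¬C ∧ C) ∨ (E ∧ ¬A ∧ ¬E) ∨ (E ∧ ¬A ∧ A) ∨ (E ∧ ¬A ∧ C)   (distribute ∧ over ∨)
⇔ ¬C ∨ D ∨ (E ∧ ¬A ∧ C)   (simplify)

¬C ∨ D ∨ (E ∧ ¬A ∧ C)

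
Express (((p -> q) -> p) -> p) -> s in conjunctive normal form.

(p | s) & (~p | s)

(((p -> q) -> p) -> p) -> s
⇔ ~(((p -> q) -> p) -> p) | s   (eliminate ->)
⇔ ~(~((p -> q) -> p) | p) | s   (eliminate ->)
⇔ ~(~(~(p -> q) | p) | p) | s   (eliminate ->)
⇔ ~(~(~(~p | q) | p) | p) | s   (eliminate ->)
⇔ (~~(~(~p | q) | p) & ~p) | s   (De Morgan)
⇔ ((~(~p | q) | p) & ~p) | s   (double negation)
⇔ (((~~p & ~q) | p) & ~p) | s   (De Morgan)
⇔ (((p & ~q) | p) & ~p) | s   (double negation)
⇔ (p | p | s) & (~q | p | s) & (~p | s)   (distribute | over &)
⇔ (p | s) & (~p | s)   (simplify)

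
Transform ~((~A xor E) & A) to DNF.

(A & ~E) | ~A

~((~A xor E) & A)
⇔ ~(((~A & ~E) | (~~A & E)) & A)   [expand xor]
⇔ ~((~A & ~E) | (~~A & E)) | ~A   [De Morgan]
⇔ (~(~A & ~E) & ~(~~A & E)) | ~A   [De Morgan]
⇔ ((~~A | ~~E) & ~(~~A & E)) | ~A   [De Morgan]
⇔ ((A | ~~E) & ~(~~A & E)) | ~A   [double negation]
⇔ ((A | E) & ~(~~A & E)) | ~A   [double negation]
⇔ ((A | E) & (~~~A | ~E)) | ~A   [De Morgan]
⇔ ((A | E) & (~A | ~E)) | ~A   [double negation]
⇔ (A & ~A) | (A & ~E) | (E & ~A) | (E & ~E) | ~A   [distribute & over |]
⇔ (A & ~E) | ~A   [simplify]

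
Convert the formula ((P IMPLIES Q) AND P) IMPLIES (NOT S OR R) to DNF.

((P IMPLIES Q) AND P) IMPLIES (NOT S OR R)
⇔ NOT ((P IMPLIES Q) AND P) OR NOT S OR R   [eliminate IMPLIES]
⇔ NOT ((NOT P OR Q) AND P) OR NOT S OR R   [eliminate IMPLIES]
⇔ NOT (NOT P OR Q) OR NOT P OR NOT S OR R   [De Morgan]
⇔ (NOT NOT P AND NOT Q) OR NOT P OR NOT S OR R   [De Morgan]
⇔ (P AND NOT Q) OR NOT P OR NOT S OR R   [double negation]

(P AND NOT Q) OR NOT P OR NOT S OR R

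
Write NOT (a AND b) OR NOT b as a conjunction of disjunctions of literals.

NOT (a AND b) OR NOT b
= NOT a OR NOT b OR NOT b   — De Morgan
= NOT a OR NOT b   — simplify

NOT a OR NOT b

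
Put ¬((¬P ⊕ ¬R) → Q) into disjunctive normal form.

¬((¬P ⊕ ¬R) → Q)
⇔ ¬(¬(¬P ⊕ ¬R) ∨ Q)   — eliminate →
⇔ ¬(¬((¬P ∧ ¬¬R) ∨ (¬¬P ∧ ¬R)) ∨ Q)   — expand ⊕
⇔ ¬¬((¬P ∧ ¬¬R) ∨ (¬¬P ∧ ¬R)) ∧ ¬Q   — De Morgan
⇔ ((¬P ∧ ¬¬R) ∨ (¬¬P ∧ ¬R)) ∧ ¬Q   — double negation
⇔ ((¬P ∧ R) ∨ (¬¬P ∧ ¬R)) ∧ ¬Q   — double negation
⇔ ((¬P ∧ R) ∨ (P ∧ ¬R)) ∧ ¬Q   — double negation
⇔ (¬P ∧ R ∧ ¬Q) ∨ (P ∧ ¬R ∧ ¬Q)   — distribute ∧ over ∨

(¬P ∧ R ∧ ¬Q) ∨ (P ∧ ¬R ∧ ¬Q)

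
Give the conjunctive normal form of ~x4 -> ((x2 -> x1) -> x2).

x4 | x2

~x4 -> ((x2 -> x1) -> x2)
≡ ~~x4 | ((x2 -> x1) -> x2)   — eliminate ->
≡ ~~x4 | ~(x2 -> x1) | x2   — eliminate ->
≡ ~~x4 | ~(~x2 | x1) | x2   — eliminate ->
≡ x4 | ~(~x2 | x1) | x2   — double negation
≡ x4 | (~~x2 & ~x1) | x2   — De Morgan
≡ x4 | (x2 & ~x1) | x2   — double negation
≡ (x4 | x2 | x2) & (x4 | ~x1 | x2)   — distribute | over &
≡ x4 | x2   — simplify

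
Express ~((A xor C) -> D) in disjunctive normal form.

~((A xor C) -> D)
≡ ~(~(A xor C) | D)   [eliminate ->]
≡ ~(~((A & ~C) | (~A & C)) | D)   [expand xor]
≡ ~~((A & ~C) | (~A & C)) & ~D   [De Morgan]
≡ ((A & ~C) | (~A & C)) & ~D   [double negation]
≡ (A & ~C & ~D) | (~A & C & ~D)   [distribute & over |]

(A & ~C & ~D) | (~A & C & ~D)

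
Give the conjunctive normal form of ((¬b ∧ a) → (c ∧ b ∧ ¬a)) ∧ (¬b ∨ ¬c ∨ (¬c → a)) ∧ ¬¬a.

(b ∨ ¬a) ∧ a

((¬b ∧ a) → (c ∧ b ∧ ¬a)) ∧ (¬b ∨ ¬c ∨ (¬c → a)) ∧ ¬¬a
= (¬(¬b ∧ a) ∨ (c ∧ b ∧ ¬a)) ∧ (¬b ∨ ¬c ∨ (¬c → a)) ∧ ¬¬a
= (¬(¬b ∧ a) ∨ (c ∧ b ∧ ¬a)) ∧ (¬b ∨ ¬c ∨ ¬¬c ∨ a) ∧ ¬¬a
= (¬¬b ∨ ¬a ∨ (c ∧ b ∧ ¬a)) ∧ (¬b ∨ ¬c ∨ ¬¬c ∨ a) ∧ ¬¬a
= (b ∨ ¬a ∨ (c ∧ b ∧ ¬a)) ∧ (¬b ∨ ¬c ∨ ¬¬c ∨ a) ∧ ¬¬a
= (b ∨ ¬a ∨ (c ∧ b ∧ ¬a)) ∧ (¬b ∨ ¬c ∨ c ∨ a) ∧ ¬¬a
= (b ∨ ¬a ∨ (c ∧ b ∧ ¬a)) ∧ (¬b ∨ ¬c ∨ c ∨ a) ∧ a
= (b ∨ ¬a ∨ c) ∧ (b ∨ ¬a ∨ b) ∧ (b ∨ ¬a ∨ ¬a) ∧ (¬b ∨ ¬c ∨ c ∨ a) ∧ a
= (b ∨ ¬a) ∧ a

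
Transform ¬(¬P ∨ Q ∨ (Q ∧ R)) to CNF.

¬(¬P ∨ Q ∨ (Q ∧ R))
≡ ¬¬P ∧ ¬Q ∧ ¬(Q ∧ R)   (De Morgan)
≡ P ∧ ¬Q ∧ ¬(Q ∧ R)   (double negation)
≡ P ∧ ¬Q ∧ (¬Q ∨ ¬R)   (De Morgan)
≡ P ∧ ¬Q   (simplify)

P ∧ ¬Q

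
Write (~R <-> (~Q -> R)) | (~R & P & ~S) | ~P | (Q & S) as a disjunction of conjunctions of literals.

(~R <-> (~Q -> R)) | (~R & P & ~S) | ~P | (Q & S)
= ((~R -> (~Q -> R)) & ((~Q -> R) -> ~R)) | (~R & P & ~S) | ~P | (Q & S)
= ((~~R | (~Q -> R)) & ((~Q -> R) -> ~R)) | (~R & P & ~S) | ~P | (Q & S)
= ((~~R | ~~Q | R) & ((~Q -> R) -> ~R)) | (~R & P & ~S) | ~P | (Q & S)
= ((~~R | ~~Q | R) & (~(~Q -> R) | ~R)) | (~R & P & ~S) | ~P | (Q & S)
= ((~~R | ~~Q | R) & (~(~~Q | R) | ~R)) | (~R & P & ~S) | ~P | (Q & S)
= ((R | ~~Q | R) & (~(~~Q | R) | ~R)) | (~R & P & ~S) | ~P | (Q & S)
= ((R | Q | R) & (~(~~Q | R) | ~R)) | (~R & P & ~S) | ~P | (Q & S)
= ((R | Q | R) & ((~~~Q & ~R) | ~R)) | (~R & P & ~S) | ~P | (Q & S)
= ((R | Q | R) & ((~Q & ~R) | ~R)) | (~R & P & ~S) | ~P | (Q & S)
= (R & ~Q & ~R) | (R & ~R) | (Q & ~Q & ~R) | (Q & ~R) | (R & ~Q & ~R) | (R & ~R) | (~R & P & ~S) | ~P | (Q & S)
= (Q & ~R) | (~R & P & ~S) | ~P | (Q & S)

(Q & ~R) | (~R & P & ~S) | ~P | (Q & S)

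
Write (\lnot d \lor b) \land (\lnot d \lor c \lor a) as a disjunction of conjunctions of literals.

\lnot d \lor (b \land c) \lor (b \land a)

(\lnot d \lor b) \land (\lnot d \lor c \lor a)
≡ (\lnot d \land \lnot d) \lor (\lnot d \land c) \lor (\lnot d \land a) \lor (b \land \lnot d) \lor (b \land c) \lor (b \land a)   [distribute \land over \lor]
≡ \lnot d \lor (b \land c) \lor (b \land a)   [simplify]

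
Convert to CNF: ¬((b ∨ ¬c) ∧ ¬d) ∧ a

¬((b ∨ ¬c) ∧ ¬d) ∧ a
⇔ (¬(b ∨ ¬c) ∨ ¬¬d) ∧ a   — De Morgan
⇔ ((¬b ∧ ¬¬c) ∨ ¬¬d) ∧ a   — De Morgan
⇔ ((¬b ∧ c) ∨ ¬¬d) ∧ a   — double negation
⇔ ((¬b ∧ c) ∨ d) ∧ a   — double negation
⇔ (¬b ∨ d) ∧ (c ∨ d) ∧ a   — distribute ∨ over ∧

(¬b ∨ d) ∧ (c ∨ d) ∧ a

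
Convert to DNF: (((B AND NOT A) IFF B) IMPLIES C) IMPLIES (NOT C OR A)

NOT C OR A

(((B AND NOT A) IFF B) IMPLIES C) IMPLIES (NOT C OR A)
= NOT (((B AND NOT A) IFF B) IMPLIES C) OR NOT C OR A   [eliminate IMPLIES]
= NOT (NOT ((B AND NOT A) IFF B) OR C) OR NOT C OR A   [eliminate IMPLIES]
= NOT (NOT (((B AND NOT A) IMPLIES B) AND (B IMPLIES (B AND NOT A))) OR C) OR NOT C OR A   [eliminate IFF]
= NOT (NOT ((NOT (B AND NOT A) OR B) AND (B IMPLIES (B AND NOT A))) OR C) OR NOT C OR A   [eliminate IMPLIES]
= NOT (NOT ((NOT (B AND NOT A) OR B) AND (NOT B OR (B AND NOT A))) OR C) OR NOT C OR A   [eliminate IMPLIES]
= (NOT NOT ((NOT (B AND NOT A) OR B) AND (NOT B OR (B AND NOT A))) AND NOT C) OR NOT C OR A   [De Morgan]
= ((NOT (B AND NOT A) OR B) AND (NOT B OR (B AND NOT A)) AND NOT C) OR NOT C OR A   [double negation]
= ((NOT B OR NOT NOT A OR B) AND (NOT B OR (B AND NOT A)) AND NOT C) OR NOT C OR A   [De Morgan]
= ((NOT B OR A OR B) AND (NOT B OR (B AND NOT A)) AND NOT C) OR NOT C OR A   [double negation]
= (NOT B AND NOT B AND NOT C) OR (NOT B AND B AND NOT A AND NOT C) OR (A AND NOT B AND NOT C) OR (A AND B AND NOT A AND NOT C) OR (B AND NOT B AND NOT C) OR (B AND B AND NOT A AND NOT C) OR NOT C OR A   [distribute AND over OR]
= NOT C OR A   [simplify]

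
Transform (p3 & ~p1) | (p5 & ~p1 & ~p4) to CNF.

(p3 & ~p1) | (p5 & ~p1 & ~p4)
= (p3 | p5) & (p3 | ~p1) & (p3 | ~p4) & (~p1 | p5) & (~p1 | ~p1) & (~p1 | ~p4)   — distribute | over &
= (p3 | p5) & (p3 | ~p4) & ~p1   — simplify

(p3 | p5) & (p3 | ~p4) & ~p1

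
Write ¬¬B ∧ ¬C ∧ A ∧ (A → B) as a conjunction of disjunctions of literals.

B ∧ ¬C ∧ A

¬¬B ∧ ¬C ∧ A ∧ (A → B)
≡ ¬¬B ∧ ¬C ∧ A ∧ (¬A ∨ B)   (eliminate →)
≡ B ∧ ¬C ∧ A ∧ (¬A ∨ B)   (double negation)
≡ B ∧ ¬C ∧ A   (simplify)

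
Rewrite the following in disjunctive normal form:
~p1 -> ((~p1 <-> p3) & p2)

~p1 -> ((~p1 <-> p3) & p2)
⇔ ~~p1 | ((~p1 <-> p3) & p2)   — eliminate ->
⇔ ~~p1 | ((~p1 -> p3) & (p3 -> ~p1) & p2)   — eliminate <->
⇔ ~~p1 | ((~~p1 | p3) & (p3 -> ~p1) & p2)   — eliminate ->
⇔ ~~p1 | ((~~p1 | p3) & (~p3 | ~p1) & p2)   — eliminate ->
⇔ p1 | ((~~p1 | p3) & (~p3 | ~p1) & p2)   — double negation
⇔ p1 | ((p1 | p3) & (~p3 | ~p1) & p2)   — double negation
⇔ p1 | (p1 & ~p3 & p2) | (p1 & ~p1 & p2) | (p3 & ~p3 & p2) | (p3 & ~p1 & p2)   — distribute & over |
⇔ p1 | (p3 & ~p1 & p2)   — simplify

p1 | (p3 & ~p1 & p2)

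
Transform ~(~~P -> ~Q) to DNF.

~(~~P -> ~Q)
⇔ ~(~~~P | ~Q)
⇔ ~~~~P & ~~Q
⇔ ~~P & ~~Q
⇔ P & ~~Q
⇔ P & Q

P & Q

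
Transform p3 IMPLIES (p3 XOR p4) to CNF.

NOT p3 OR NOT p4

p3 IMPLIES (p3 XOR p4)
≡ NOT p3 OR (p3 XOR p4)   — eliminate IMPLIES
≡ NOT p3 OR ((p3 OR p4) AND NOT (p3 AND p4))   — expand XOR
≡ NOT p3 OR ((p3 OR p4) AND (NOT p3 OR NOT p4))   — De Morgan
≡ (NOT p3 OR p3 OR p4) AND (NOT p3 OR NOT p3 OR NOT p4)   — distribute OR over AND
≡ NOT p3 OR NOT p4   — simplify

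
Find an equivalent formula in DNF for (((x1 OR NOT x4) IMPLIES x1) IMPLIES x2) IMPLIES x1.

(((x1 OR NOT x4) IMPLIES x1) IMPLIES x2) IMPLIES x1
⇔ NOT (((x1 OR NOT x4) IMPLIES x1) IMPLIES x2) OR x1   [eliminate IMPLIES]
⇔ NOT (NOT ((x1 OR NOT x4) IMPLIES x1) OR x2) OR x1   [eliminate IMPLIES]
⇔ NOT (NOT (NOT (x1 OR NOT x4) OR x1) OR x2) OR x1   [eliminate IMPLIES]
⇔ (NOT NOT (NOT (x1 OR NOT x4) OR x1) AND NOT x2) OR x1   [De Morgan]
⇔ ((NOT (x1 OR NOT x4) OR x1) AND NOT x2) OR x1   [double negation]
⇔ (((NOT x1 AND NOT NOT x4) OR x1) AND NOT x2) OR x1   [De Morgan]
⇔ (((NOT x1 AND x4) OR x1) AND NOT x2) OR x1   [double negation]
⇔ (NOT x1 AND x4 AND NOT x2) OR (x1 AND NOT x2) OR x1   [distribute AND over OR]
⇔ (NOT x1 AND x4 AND NOT x2) OR x1   [simplify]

(NOT x1 AND x4 AND NOT x2) OR x1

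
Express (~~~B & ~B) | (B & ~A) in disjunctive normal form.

~B | (B & ~A)

(~~~B & ~B) | (B & ~A)
⇔ (~B & ~B) | (B & ~A)   [double negation]
⇔ ~B | (B & ~A)   [simplify]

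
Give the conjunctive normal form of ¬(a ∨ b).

¬(a ∨ b)
⇔ ¬a ∧ ¬b   [De Morgan]

¬a ∧ ¬b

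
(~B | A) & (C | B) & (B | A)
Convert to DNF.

(A & C) | (A & B)

(~B | A) & (C | B) & (B | A)
≡ (~B & C & B) | (~B & C & A) | (~B & B & B) | (~B & B & A) | (A & C & B) | (A & C & A) | (A & B & B) | (A & B & A)   [distribute & over |]
≡ (A & C) | (A & B)   [simplify]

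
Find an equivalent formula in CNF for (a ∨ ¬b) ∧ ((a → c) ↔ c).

(a ∨ ¬b) ∧ (a ∨ c)

(a ∨ ¬b) ∧ ((a → c) ↔ c)
≡ (a ∨ ¬b) ∧ ((a → c) → c) ∧ (c → (a → c))   [eliminate ↔]
≡ (a ∨ ¬b) ∧ (¬(a → c) ∨ c) ∧ (c → (a → c))   [eliminate →]
≡ (a ∨ ¬b) ∧ (¬(¬a ∨ c) ∨ c) ∧ (c → (a → c))   [eliminate →]
≡ (a ∨ ¬b) ∧ (¬(¬a ∨ c) ∨ c) ∧ (¬c ∨ (a → c))   [eliminate →]
≡ (a ∨ ¬b) ∧ (¬(¬a ∨ c) ∨ c) ∧ (¬c ∨ ¬a ∨ c)   [eliminate →]
≡ (a ∨ ¬b) ∧ ((¬¬a ∧ ¬c) ∨ c) ∧ (¬c ∨ ¬a ∨ c)   [De Morgan]
≡ (a ∨ ¬b) ∧ ((a ∧ ¬c) ∨ c) ∧ (¬c ∨ ¬a ∨ c)   [double negation]
≡ (a ∨ ¬b) ∧ (a ∨ c) ∧ (¬c ∨ c) ∧ (¬c ∨ ¬a ∨ c)   [distribute ∨ over ∧]
≡ (a ∨ ¬b) ∧ (a ∨ c)   [simplify]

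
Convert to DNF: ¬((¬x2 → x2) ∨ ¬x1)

¬((¬x2 → x2) ∨ ¬x1)
≡ ¬(¬¬x2 ∨ x2 ∨ ¬x1)   [eliminate →]
≡ ¬¬¬x2 ∧ ¬x2 ∧ ¬¬x1   [De Morgan]
≡ ¬x2 ∧ ¬x2 ∧ ¬¬x1   [double negation]
≡ ¬x2 ∧ ¬x2 ∧ x1   [double negation]
≡ ¬x2 ∧ x1   [simplify]

¬x2 ∧ x1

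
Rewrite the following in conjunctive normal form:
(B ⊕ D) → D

(B ⊕ D) → D
≡ ¬(B ⊕ D) ∨ D   [eliminate →]
≡ ¬((B ∨ D) ∧ ¬(B ∧ D)) ∨ D   [expand ⊕]
≡ ¬(B ∨ D) ∨ ¬¬(B ∧ D) ∨ D   [De Morgan]
≡ (¬B ∧ ¬D) ∨ ¬¬(B ∧ D) ∨ D   [De Morgan]
≡ (¬B ∧ ¬D) ∨ (B ∧ D) ∨ D   [double negation]
≡ (¬B ∨ B ∨ D) ∧ (¬B ∨ D ∨ D) ∧ (¬D ∨ B ∨ D) ∧ (¬D ∨ D ∨ D)   [distribute ∨ over ∧]
≡ ¬B ∨ D   [simplify]

¬B ∨ D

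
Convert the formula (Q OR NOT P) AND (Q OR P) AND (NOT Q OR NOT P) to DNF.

(Q OR NOT P) AND (Q OR P) AND (NOT Q OR NOT P)
≡ (Q AND Q AND NOT Q) OR (Q AND Q AND NOT P) OR (Q AND P AND NOT Q) OR (Q AND P AND NOT P) OR (NOT P AND Q AND NOT Q) OR (NOT P AND Q AND NOT P) OR (NOT P AND P AND NOT Q) OR (NOT P AND P AND NOT P)
≡ Q AND NOT P

Q AND NOT P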